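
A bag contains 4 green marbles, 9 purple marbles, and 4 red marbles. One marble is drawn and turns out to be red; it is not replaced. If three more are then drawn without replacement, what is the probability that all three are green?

With the first marble removed, 4 green remain out of 16.
P = 4/16 × 3/15 × 2/14 = 24/3360 = 1/140.

1/140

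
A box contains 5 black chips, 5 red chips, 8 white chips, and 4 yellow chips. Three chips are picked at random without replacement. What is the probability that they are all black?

1/154

P(every draw is black) = 5/22 × 4/21 × 3/20 = 60/9240 = 1/154.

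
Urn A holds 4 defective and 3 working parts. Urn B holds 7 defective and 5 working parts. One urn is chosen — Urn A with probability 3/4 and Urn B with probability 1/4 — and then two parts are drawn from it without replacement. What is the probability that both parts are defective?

181/616

From Urn A: P(both defective) = (4/7)(3/6) = 2/7.
From Urn B: P(both defective) = (7/12)(6/11) = 7/22.
Total probability = (3/4)(2/7) + (1/4)(7/22) = 181/616.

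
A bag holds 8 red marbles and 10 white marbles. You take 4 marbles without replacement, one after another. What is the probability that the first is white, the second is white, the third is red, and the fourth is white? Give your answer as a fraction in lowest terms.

Multiply the probability of each draw given the previous ones:
P = 10/18 × 9/17 × 8/16 × 8/15 = 5760/73440 = 4/51.

4/51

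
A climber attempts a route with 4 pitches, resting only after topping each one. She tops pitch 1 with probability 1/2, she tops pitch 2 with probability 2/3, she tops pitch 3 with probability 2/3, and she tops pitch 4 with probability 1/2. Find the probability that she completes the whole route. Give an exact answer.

Each stage is reached only if all earlier stages succeed, so
P = 1/2 × 2/3 × 2/3 × 1/2 = 4/36 = 1/9.

1/9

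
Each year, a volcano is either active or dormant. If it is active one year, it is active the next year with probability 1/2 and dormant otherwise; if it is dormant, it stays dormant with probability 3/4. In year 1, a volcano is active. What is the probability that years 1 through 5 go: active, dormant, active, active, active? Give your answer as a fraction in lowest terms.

Year 1 is given. For each transition, use the conditional probability from the current state:
P(dormant | active) = 1/2; P(active | dormant) = 1/4; P(active | active) = 1/2; P(active | active) = 1/2.
P = 1/2 × 1/4 × 1/2 × 1/2 = 1/32.

1/32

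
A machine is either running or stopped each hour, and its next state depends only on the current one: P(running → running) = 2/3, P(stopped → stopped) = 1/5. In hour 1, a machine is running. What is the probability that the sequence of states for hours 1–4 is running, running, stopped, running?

Hour 1 is given. For each transition, use the conditional probability from the current state:
P(running | running) = 2/3; P(stopped | running) = 1/3; P(running | stopped) = 4/5.
P = 2/3 × 1/3 × 4/5 = 8/45.

8/45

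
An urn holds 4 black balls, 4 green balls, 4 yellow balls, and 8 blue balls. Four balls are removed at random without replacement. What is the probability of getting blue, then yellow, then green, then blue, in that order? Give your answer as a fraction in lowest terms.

Chain rule:
P = 8/20 × 4/19 × 4/18 × 7/17 = 896/116280 = 112/14535.

112/14535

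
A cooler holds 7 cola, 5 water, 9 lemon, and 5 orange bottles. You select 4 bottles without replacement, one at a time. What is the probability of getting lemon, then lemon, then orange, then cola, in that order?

21/2990

Multiply the probability of each draw given the previous ones:
P = 9/26 × 8/25 × 5/24 × 7/23 = 2520/358800 = 21/2990.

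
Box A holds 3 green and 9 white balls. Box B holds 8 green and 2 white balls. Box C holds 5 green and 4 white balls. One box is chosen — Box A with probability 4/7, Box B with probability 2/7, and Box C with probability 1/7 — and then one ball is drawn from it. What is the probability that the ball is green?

From Box A: P(green) = 3/12.
From Box B: P(green) = 8/10.
From Box C: P(green) = 5/9.
Total probability = (4/7)(3/12) + (2/7)(8/10) + (1/7)(5/9) = 142/315.

142/315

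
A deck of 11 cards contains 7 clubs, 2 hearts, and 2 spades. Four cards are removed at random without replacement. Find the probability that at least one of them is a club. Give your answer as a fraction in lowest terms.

P(no clubs) = 4/11 × 3/10 × 2/9 × 1/8 = 24/7920 = 1/330.
P(at least one) = 1 − 1/330 = 329/330.

329/330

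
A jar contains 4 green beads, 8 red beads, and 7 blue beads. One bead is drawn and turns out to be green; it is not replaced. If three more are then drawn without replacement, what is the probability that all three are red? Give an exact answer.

After the first draw, 8 of the remaining 18 beads are red.
P = 8/18 × 7/17 × 6/16 = 336/4896 = 7/102.

7/102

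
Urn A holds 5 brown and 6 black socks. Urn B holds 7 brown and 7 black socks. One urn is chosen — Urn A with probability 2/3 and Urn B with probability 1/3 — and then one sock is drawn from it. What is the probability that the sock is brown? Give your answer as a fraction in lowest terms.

From Urn A: P(brown) = 5/11.
From Urn B: P(brown) = 7/14.
Total probability = (2/3)(5/11) + (1/3)(7/14) = 31/66.

31/66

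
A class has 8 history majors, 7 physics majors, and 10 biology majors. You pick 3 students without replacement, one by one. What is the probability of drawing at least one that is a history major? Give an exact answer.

81/115

P(no history majors) = 17/25 × 16/24 × 15/23 = 4080/13800 = 34/115.
P(at least one) = 1 − 34/115 = 81/115.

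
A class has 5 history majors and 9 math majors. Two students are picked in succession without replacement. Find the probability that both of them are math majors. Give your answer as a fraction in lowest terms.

P = 9/14 × 8/13 = 72/182 = 36/91.

36/91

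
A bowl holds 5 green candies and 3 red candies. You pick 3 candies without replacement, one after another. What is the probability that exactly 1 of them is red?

15/28

One ordering (red drawn first) has probability 3/8 × 5/7 × 4/6 = 60/336 = 5/28.
There are C(3,1) = 3 such orderings, each equally likely, so P = 3 × 5/28 = 15/28.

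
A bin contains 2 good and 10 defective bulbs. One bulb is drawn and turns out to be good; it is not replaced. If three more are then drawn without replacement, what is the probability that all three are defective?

8/11

With the first bulb removed, 10 defective remain out of 11.
P = 10/11 × 9/10 × 8/9 = 720/990 = 8/11.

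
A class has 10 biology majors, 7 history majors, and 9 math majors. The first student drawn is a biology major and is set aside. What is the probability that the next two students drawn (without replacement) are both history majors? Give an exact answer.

With the first student removed, 7 history majors remain out of 25.
P = 7/25 × 6/24 = 42/600 = 7/100.

7/100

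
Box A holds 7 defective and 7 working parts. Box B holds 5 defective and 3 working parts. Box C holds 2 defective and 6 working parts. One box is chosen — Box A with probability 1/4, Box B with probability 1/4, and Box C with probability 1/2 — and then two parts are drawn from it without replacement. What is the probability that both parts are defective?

From Box A: P(both defective) = (7/14)(6/13) = 3/13.
From Box B: P(both defective) = (5/8)(4/7) = 5/14.
From Box C: P(both defective) = (2/8)(1/7) = 1/28.
Total probability = (1/4)(3/13) + (1/4)(5/14) + (1/2)(1/28) = 15/91.

15/91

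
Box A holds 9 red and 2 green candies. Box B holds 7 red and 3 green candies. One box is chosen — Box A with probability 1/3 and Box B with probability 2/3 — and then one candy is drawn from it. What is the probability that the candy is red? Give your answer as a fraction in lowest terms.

From Box A: P(red) = 9/11.
From Box B: P(red) = 7/10.
Total probability = (1/3)(9/11) + (2/3)(7/10) = 122/165.

122/165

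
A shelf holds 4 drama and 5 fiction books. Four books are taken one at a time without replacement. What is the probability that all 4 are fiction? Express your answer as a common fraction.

P = 5/9 × 4/8 × 3/7 × 2/6 = 120/3024 = 5/126.

5/126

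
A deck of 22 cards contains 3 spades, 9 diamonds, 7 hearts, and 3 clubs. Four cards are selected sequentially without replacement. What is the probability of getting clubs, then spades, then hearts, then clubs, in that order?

Chain rule:
P = 3/22 × 3/21 × 7/20 × 2/19 = 126/175560 = 3/4180.

3/4180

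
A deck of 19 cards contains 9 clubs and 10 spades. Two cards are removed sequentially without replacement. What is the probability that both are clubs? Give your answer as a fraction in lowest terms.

P = 9/19 × 8/18 = 72/342 = 4/19.

4/19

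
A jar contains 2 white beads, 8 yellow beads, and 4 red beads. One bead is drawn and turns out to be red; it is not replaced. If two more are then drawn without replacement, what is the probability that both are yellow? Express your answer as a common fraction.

14/39

With the first bead removed, 8 yellow remain out of 13.
P = 8/13 × 7/12 = 56/156 = 14/39.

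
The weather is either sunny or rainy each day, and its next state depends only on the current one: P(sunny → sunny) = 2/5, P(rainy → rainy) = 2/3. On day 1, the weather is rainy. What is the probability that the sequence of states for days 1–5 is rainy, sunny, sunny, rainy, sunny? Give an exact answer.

2/75

Day 1 is given. For each transition, use the conditional probability from the current state:
P(sunny | rainy) = 1/3; P(sunny | sunny) = 2/5; P(rainy | sunny) = 3/5; P(sunny | rainy) = 1/3.
P = 1/3 × 2/5 × 3/5 × 1/3 = 6/225 = 2/75.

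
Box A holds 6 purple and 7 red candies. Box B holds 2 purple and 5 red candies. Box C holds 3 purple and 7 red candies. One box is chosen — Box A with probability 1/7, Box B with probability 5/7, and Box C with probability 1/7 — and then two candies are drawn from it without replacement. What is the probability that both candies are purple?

1357/19110

From Box A: P(both purple) = (6/13)(5/12) = 5/26.
From Box B: P(both purple) = (2/7)(1/6) = 1/21.
From Box C: P(both purple) = (3/10)(2/9) = 1/15.
Total probability = (1/7)(5/26) + (5/7)(1/21) + (1/7)(1/15) = 1357/19110.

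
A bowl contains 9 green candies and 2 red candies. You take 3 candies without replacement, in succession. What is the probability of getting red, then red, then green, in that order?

1/55

Multiply the probability of each draw given the previous ones:
P = 2/11 × 1/10 × 9/9 = 18/990 = 1/55.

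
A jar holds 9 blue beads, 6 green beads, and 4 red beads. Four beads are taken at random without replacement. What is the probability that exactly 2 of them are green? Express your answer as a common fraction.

195/646

One ordering (green drawn first) has probability 6/19 × 5/18 × 13/17 × 12/16 = 4680/93024 = 65/1292.
There are C(4,2) = 6 such orderings, each equally likely, so P = 6 × 65/1292 = 195/646.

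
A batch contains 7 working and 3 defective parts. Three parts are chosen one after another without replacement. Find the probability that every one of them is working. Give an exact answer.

7/24

P = 7/10 × 6/9 × 5/8 = 210/720 = 7/24.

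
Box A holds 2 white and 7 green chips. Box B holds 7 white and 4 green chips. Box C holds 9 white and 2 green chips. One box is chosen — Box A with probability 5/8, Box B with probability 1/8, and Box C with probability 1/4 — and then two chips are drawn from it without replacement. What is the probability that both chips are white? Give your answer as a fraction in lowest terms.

From Box A: P(both white) = (2/9)(1/8) = 1/36.
From Box B: P(both white) = (7/11)(6/10) = 21/55.
From Box C: P(both white) = (9/11)(8/10) = 36/55.
Total probability = (5/8)(1/36) + (1/8)(21/55) + (1/4)(36/55) = 3623/15840.

3623/15840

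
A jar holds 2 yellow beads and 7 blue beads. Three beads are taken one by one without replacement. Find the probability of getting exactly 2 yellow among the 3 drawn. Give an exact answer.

One ordering (yellow drawn first) has probability 2/9 × 1/8 × 7/7 = 14/504 = 1/36.
There are C(3,2) = 3 such orderings, each equally likely, so P = 3 × 1/36 = 1/12.

1/12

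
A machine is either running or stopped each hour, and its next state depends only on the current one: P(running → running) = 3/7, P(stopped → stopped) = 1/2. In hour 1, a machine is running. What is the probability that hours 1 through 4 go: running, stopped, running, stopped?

8/49

Hour 1 is given. For each transition, use the conditional probability from the current state:
P(stopped | running) = 4/7; P(running | stopped) = 1/2; P(stopped | running) = 4/7.
P = 4/7 × 1/2 × 4/7 = 16/98 = 8/49.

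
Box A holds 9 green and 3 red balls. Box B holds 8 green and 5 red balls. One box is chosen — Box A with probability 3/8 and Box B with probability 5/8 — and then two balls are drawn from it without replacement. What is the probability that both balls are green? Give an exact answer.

From Box A: P(both green) = (9/12)(8/11) = 6/11.
From Box B: P(both green) = (8/13)(7/12) = 14/39.
Total probability = (3/8)(6/11) + (5/8)(14/39) = 184/429.

184/429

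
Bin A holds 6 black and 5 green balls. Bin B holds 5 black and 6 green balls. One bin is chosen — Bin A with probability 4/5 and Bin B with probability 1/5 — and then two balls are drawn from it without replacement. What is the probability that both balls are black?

From Bin A: P(both black) = (6/11)(5/10) = 3/11.
From Bin B: P(both black) = (5/11)(4/10) = 2/11.
Total probability = (4/5)(3/11) + (1/5)(2/11) = 14/55.

14/55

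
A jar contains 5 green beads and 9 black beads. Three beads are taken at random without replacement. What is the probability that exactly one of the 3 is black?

One ordering (black drawn first) has probability 9/14 × 5/13 × 4/12 = 180/2184 = 15/182.
There are C(3,1) = 3 such orderings, each equally likely, so P = 3 × 15/182 = 45/182.

45/182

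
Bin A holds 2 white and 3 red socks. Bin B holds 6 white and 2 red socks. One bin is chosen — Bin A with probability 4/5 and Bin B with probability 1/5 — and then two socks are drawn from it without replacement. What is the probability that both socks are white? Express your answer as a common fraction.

131/700

From Bin A: P(both white) = (2/5)(1/4) = 1/10.
From Bin B: P(both white) = (6/8)(5/7) = 15/28.
Total probability = (4/5)(1/10) + (1/5)(15/28) = 131/700.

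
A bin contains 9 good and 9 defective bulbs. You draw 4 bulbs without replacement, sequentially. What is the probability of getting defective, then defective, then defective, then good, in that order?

Chain rule:
P = 9/18 × 8/17 × 7/16 × 9/15 = 4536/73440 = 21/340.

21/340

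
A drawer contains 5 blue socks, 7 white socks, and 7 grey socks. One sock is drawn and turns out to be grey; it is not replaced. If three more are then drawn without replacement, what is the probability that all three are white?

After the first draw, 7 of the remaining 18 socks are white.
P = 7/18 × 6/17 × 5/16 = 210/4896 = 35/816.

35/816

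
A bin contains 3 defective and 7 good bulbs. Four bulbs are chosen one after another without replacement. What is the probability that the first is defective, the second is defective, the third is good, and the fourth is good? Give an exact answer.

Multiply the probability of each draw given the previous ones:
P = 3/10 × 2/9 × 7/8 × 6/7 = 252/5040 = 1/20.

1/20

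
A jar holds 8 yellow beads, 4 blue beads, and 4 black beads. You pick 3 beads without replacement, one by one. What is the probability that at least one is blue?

17/28

P(no blue) = 12/16 × 11/15 × 10/14 = 1320/3360 = 11/28.
P(at least one) = 1 − 11/28 = 17/28.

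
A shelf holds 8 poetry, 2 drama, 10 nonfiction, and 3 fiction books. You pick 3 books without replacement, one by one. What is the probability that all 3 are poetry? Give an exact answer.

8/253

P(every draw is poetry) = 8/23 × 7/22 × 6/21 = 336/10626 = 8/253.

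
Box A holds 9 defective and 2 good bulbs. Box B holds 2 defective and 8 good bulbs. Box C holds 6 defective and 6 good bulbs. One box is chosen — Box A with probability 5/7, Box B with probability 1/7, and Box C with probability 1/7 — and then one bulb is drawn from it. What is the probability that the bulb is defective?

From Box A: P(defective) = 9/11.
From Box B: P(defective) = 2/10.
From Box C: P(defective) = 6/12.
Total probability = (5/7)(9/11) + (1/7)(2/10) + (1/7)(6/12) = 527/770.

527/770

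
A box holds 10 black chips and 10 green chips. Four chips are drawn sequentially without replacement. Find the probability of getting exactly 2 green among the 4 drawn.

135/323

One ordering (green drawn first) has probability 10/20 × 9/19 × 10/18 × 9/17 = 8100/116280 = 45/646.
There are C(4,2) = 6 such orderings, each equally likely, so P = 6 × 45/646 = 135/323.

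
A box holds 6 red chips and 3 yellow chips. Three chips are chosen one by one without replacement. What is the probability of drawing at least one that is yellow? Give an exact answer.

P(no yellow) = 6/9 × 5/8 × 4/7 = 120/504 = 5/21.
P(at least one) = 1 − 5/21 = 16/21.

16/21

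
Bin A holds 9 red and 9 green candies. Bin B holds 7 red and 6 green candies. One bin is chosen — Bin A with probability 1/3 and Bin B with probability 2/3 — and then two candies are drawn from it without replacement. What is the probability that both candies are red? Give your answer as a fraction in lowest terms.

From Bin A: P(both red) = (9/18)(8/17) = 4/17.
From Bin B: P(both red) = (7/13)(6/12) = 7/26.
Total probability = (1/3)(4/17) + (2/3)(7/26) = 57/221.

57/221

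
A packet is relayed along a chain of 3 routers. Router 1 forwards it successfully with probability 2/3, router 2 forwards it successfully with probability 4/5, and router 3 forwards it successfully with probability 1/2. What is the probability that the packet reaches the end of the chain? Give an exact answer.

4/15

The events are sequential, so multiply the conditional probabilities:
P = 2/3 × 4/5 × 1/2 = 8/30 = 4/15.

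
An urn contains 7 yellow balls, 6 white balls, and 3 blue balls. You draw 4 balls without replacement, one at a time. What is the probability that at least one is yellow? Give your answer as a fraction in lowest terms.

P(no yellow) = 9/16 × 8/15 × 7/14 × 6/13 = 3024/43680 = 9/130.
P(at least one) = 1 − 9/130 = 121/130.

121/130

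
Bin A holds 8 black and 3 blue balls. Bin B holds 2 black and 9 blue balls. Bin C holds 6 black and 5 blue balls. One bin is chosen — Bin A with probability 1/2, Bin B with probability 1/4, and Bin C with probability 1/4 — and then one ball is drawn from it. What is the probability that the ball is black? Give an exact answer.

From Bin A: P(black) = 8/11.
From Bin B: P(black) = 2/11.
From Bin C: P(black) = 6/11.
Total probability = (1/2)(8/11) + (1/4)(2/11) + (1/4)(6/11) = 6/11.

6/11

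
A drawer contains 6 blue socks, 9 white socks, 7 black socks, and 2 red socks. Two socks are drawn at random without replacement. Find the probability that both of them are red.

1/276

P(every draw is red) = 2/24 × 1/23 = 2/552 = 1/276.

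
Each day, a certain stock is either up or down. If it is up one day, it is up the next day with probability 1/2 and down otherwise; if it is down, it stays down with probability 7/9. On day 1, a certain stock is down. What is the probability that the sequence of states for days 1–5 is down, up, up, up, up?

Day 1 is given. For each transition, use the conditional probability from the current state:
P(up | down) = 2/9; P(up | up) = 1/2; P(up | up) = 1/2; P(up | up) = 1/2.
P = 2/9 × 1/2 × 1/2 × 1/2 = 2/72 = 1/36.

1/36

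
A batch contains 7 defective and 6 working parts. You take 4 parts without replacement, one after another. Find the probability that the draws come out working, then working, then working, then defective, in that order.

Chain rule:
P = 6/13 × 5/12 × 4/11 × 7/10 = 840/17160 = 7/143.

7/143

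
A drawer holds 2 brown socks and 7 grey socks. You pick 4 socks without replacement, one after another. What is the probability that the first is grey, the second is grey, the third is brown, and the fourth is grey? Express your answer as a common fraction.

5/36

Each draw changes the counts, so multiply the conditional probabilities along the sequence:
P = 7/9 × 6/8 × 2/7 × 5/6 = 420/3024 = 5/36.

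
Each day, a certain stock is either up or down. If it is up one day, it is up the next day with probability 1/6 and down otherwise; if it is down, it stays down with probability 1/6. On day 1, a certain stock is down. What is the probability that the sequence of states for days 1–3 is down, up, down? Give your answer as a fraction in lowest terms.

Day 1 is given. For each transition, use the conditional probability from the current state:
P(up | down) = 5/6; P(down | up) = 5/6.
P = 5/6 × 5/6 = 25/36.

25/36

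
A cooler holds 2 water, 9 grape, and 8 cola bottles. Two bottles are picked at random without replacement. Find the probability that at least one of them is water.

P(no water) = 17/19 × 16/18 = 272/342 = 136/171.
P(at least one) = 1 − 136/171 = 35/171.

35/171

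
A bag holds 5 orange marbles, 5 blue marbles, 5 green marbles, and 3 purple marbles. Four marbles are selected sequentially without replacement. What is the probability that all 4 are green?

P(all green) = 5/18 × 4/17 × 3/16 × 2/15 = 120/73440 = 1/612.

1/612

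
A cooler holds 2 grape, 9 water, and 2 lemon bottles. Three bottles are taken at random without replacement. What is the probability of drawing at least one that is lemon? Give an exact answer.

P(no lemon) = 11/13 × 10/12 × 9/11 = 990/1716 = 15/26.
P(at least one) = 1 − 15/26 = 11/26.

11/26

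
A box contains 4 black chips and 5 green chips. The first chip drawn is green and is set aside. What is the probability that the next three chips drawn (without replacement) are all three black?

1/14

With the first chip removed, 4 black remain out of 8.
P = 4/8 × 3/7 × 2/6 = 24/336 = 1/14.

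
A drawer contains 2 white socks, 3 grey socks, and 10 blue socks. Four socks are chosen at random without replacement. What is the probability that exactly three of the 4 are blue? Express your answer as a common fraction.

One ordering (blue drawn first) has probability 10/15 × 9/14 × 8/13 × 5/12 = 3600/32760 = 10/91.
There are C(4,3) = 4 such orderings, each equally likely, so P = 4 × 10/91 = 40/91.

40/91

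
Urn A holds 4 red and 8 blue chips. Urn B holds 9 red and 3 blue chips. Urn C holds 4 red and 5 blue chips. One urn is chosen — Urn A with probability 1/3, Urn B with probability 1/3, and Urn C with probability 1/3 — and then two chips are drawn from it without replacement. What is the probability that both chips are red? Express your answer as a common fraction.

53/198

From Urn A: P(both red) = (4/12)(3/11) = 1/11.
From Urn B: P(both red) = (9/12)(8/11) = 6/11.
From Urn C: P(both red) = (4/9)(3/8) = 1/6.
Total probability = (1/3)(1/11) + (1/3)(6/11) + (1/3)(1/6) = 53/198.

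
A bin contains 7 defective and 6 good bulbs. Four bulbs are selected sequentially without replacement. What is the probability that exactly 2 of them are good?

One ordering (good drawn first) has probability 6/13 × 5/12 × 7/11 × 6/10 = 1260/17160 = 21/286.
There are C(4,2) = 6 such orderings, each equally likely, so P = 6 × 21/286 = 63/143.

63/143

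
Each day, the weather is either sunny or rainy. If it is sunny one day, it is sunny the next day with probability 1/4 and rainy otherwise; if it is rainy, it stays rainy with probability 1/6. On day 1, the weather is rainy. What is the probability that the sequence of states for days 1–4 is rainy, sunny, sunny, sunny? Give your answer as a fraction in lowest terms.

Day 1 is given. For each transition, use the conditional probability from the current state:
P(sunny | rainy) = 5/6; P(sunny | sunny) = 1/4; P(sunny | sunny) = 1/4.
P = 5/6 × 1/4 × 1/4 = 5/96.

5/96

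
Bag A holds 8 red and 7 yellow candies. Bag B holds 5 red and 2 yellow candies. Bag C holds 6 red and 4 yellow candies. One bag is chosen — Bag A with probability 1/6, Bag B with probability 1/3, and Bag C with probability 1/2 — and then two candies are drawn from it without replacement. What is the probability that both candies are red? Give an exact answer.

From Bag A: P(both red) = (8/15)(7/14) = 4/15.
From Bag B: P(both red) = (5/7)(4/6) = 10/21.
From Bag C: P(both red) = (6/10)(5/9) = 1/3.
Total probability = (1/6)(4/15) + (1/3)(10/21) + (1/2)(1/3) = 233/630.

233/630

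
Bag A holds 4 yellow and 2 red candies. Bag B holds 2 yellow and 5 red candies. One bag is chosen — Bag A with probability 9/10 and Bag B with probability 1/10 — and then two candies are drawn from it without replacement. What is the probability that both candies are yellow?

383/1050

From Bag A: P(both yellow) = (4/6)(3/5) = 2/5.
From Bag B: P(both yellow) = (2/7)(1/6) = 1/21.
Total probability = (9/10)(2/5) + (1/10)(1/21) = 383/1050.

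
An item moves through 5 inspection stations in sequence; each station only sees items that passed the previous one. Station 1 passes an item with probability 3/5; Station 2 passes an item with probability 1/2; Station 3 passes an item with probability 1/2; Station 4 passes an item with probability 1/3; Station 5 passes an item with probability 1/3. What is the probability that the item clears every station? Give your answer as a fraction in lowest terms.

1/60

Multiplying along the chain,
P = 3/5 × 1/2 × 1/2 × 1/3 × 1/3 = 3/180 = 1/60.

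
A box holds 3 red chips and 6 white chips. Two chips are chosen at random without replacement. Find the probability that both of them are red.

P(every draw is red) = 3/9 × 2/8 = 6/72 = 1/12.

1/12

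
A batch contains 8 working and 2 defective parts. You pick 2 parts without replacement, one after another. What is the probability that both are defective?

1/45

P(all defective) = 2/10 × 1/9 = 2/90 = 1/45.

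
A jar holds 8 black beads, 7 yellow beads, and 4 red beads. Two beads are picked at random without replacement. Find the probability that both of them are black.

28/171

P(all black) = 8/19 × 7/18 = 56/342 = 28/171.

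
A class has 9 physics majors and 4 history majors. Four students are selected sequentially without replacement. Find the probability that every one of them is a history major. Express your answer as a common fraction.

P = 4/13 × 3/12 × 2/11 × 1/10 = 24/17160 = 1/715.

1/715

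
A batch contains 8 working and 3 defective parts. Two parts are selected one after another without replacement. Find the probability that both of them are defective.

P(every draw is defective) = 3/11 × 2/10 = 6/110 = 3/55.

3/55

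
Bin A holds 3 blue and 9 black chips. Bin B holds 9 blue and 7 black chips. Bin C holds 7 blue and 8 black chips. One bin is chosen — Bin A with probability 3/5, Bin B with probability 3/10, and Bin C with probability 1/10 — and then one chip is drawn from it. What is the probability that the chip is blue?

From Bin A: P(blue) = 3/12.
From Bin B: P(blue) = 9/16.
From Bin C: P(blue) = 7/15.
Total probability = (3/5)(3/12) + (3/10)(9/16) + (1/10)(7/15) = 877/2400.

877/2400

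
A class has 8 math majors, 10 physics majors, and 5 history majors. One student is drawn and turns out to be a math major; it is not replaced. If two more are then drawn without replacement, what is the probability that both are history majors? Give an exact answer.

With the first student removed, 5 history majors remain out of 22.
P = 5/22 × 4/21 = 20/462 = 10/231.

10/231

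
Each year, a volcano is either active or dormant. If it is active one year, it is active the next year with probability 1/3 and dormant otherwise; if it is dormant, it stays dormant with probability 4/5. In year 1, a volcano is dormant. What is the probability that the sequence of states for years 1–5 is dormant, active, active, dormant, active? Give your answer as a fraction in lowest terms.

Year 1 is given. For each transition, use the conditional probability from the current state:
P(active | dormant) = 1/5; P(active | active) = 1/3; P(dormant | active) = 2/3; P(active | dormant) = 1/5.
P = 1/5 × 1/3 × 2/3 × 1/5 = 2/225.

2/225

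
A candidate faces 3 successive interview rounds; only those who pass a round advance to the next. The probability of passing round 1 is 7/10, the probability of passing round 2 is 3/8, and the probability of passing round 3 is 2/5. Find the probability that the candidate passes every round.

21/200

Multiplying along the chain,
P = 7/10 × 3/8 × 2/5 = 42/400 = 21/200.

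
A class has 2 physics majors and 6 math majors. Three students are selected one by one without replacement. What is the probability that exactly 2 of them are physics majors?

One ordering (physics majors drawn first) has probability 2/8 × 1/7 × 6/6 = 12/336 = 1/28.
There are C(3,2) = 3 such orderings, each equally likely, so P = 3 × 1/28 = 3/28.

3/28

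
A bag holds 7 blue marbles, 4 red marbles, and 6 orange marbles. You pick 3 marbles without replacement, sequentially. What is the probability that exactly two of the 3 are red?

One ordering (red drawn first) has probability 4/17 × 3/16 × 13/15 = 156/4080 = 13/340.
There are C(3,2) = 3 such orderings, each equally likely, so P = 3 × 13/340 = 39/340.

39/340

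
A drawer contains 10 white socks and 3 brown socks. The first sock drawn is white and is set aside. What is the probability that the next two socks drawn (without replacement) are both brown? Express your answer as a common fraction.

With the first sock removed, 3 brown remain out of 12.
P = 3/12 × 2/11 = 6/132 = 1/22.

1/22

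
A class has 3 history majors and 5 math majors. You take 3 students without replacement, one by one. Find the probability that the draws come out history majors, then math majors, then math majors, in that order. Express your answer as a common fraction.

Each draw changes the counts, so multiply the conditional probabilities along the sequence:
P = 3/8 × 5/7 × 4/6 = 60/336 = 5/28.

5/28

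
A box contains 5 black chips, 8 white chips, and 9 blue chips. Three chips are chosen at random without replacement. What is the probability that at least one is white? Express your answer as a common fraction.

P(no white) = 14/22 × 13/21 × 12/20 = 2184/9240 = 13/55.
P(at least one) = 1 − 13/55 = 42/55.

42/55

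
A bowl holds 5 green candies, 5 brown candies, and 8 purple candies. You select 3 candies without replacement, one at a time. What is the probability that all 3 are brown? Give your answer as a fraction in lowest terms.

5/408

P(all brown) = 5/18 × 4/17 × 3/16 = 60/4896 = 5/408.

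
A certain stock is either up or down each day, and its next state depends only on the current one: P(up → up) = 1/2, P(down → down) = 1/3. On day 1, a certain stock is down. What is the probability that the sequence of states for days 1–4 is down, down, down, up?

2/27

Day 1 is given. For each transition, use the conditional probability from the current state:
P(down | down) = 1/3; P(down | down) = 1/3; P(up | down) = 2/3.
P = 1/3 × 1/3 × 2/3 = 2/27.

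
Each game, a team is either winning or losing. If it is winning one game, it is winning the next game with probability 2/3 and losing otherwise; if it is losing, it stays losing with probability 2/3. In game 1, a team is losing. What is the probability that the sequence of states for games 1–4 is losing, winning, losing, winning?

1/27

Game 1 is given. For each transition, use the conditional probability from the current state:
P(winning | losing) = 1/3; P(losing | winning) = 1/3; P(winning | losing) = 1/3.
P = 1/3 × 1/3 × 1/3 = 1/27.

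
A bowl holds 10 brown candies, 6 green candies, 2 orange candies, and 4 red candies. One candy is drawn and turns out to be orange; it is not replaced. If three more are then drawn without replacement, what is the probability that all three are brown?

After the first draw, 10 of the remaining 21 candies are brown.
P = 10/21 × 9/20 × 8/19 = 720/7980 = 12/133.

12/133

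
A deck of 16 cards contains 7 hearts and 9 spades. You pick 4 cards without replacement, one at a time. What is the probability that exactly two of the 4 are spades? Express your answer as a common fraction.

One ordering (spades drawn first) has probability 9/16 × 8/15 × 7/14 × 6/13 = 3024/43680 = 9/130.
There are C(4,2) = 6 such orderings, each equally likely, so P = 6 × 9/130 = 27/65.

27/65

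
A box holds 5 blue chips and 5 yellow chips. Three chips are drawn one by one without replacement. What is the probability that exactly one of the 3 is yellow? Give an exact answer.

5/12

One ordering (yellow drawn first) has probability 5/10 × 5/9 × 4/8 = 100/720 = 5/36.
There are C(3,1) = 3 such orderings, each equally likely, so P = 3 × 5/36 = 5/12.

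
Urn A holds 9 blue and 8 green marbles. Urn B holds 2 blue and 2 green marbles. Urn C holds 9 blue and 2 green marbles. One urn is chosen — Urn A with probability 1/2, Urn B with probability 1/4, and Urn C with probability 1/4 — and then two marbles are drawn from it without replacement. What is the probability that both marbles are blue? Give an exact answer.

7577/22440

From Urn A: P(both blue) = (9/17)(8/16) = 9/34.
From Urn B: P(both blue) = (2/4)(1/3) = 1/6.
From Urn C: P(both blue) = (9/11)(8/10) = 36/55.
Total probability = (1/2)(9/34) + (1/4)(1/6) + (1/4)(36/55) = 7577/22440.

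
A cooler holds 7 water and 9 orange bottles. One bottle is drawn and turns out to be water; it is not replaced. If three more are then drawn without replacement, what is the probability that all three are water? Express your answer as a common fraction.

With the first bottle removed, 6 water remain out of 15.
P = 6/15 × 5/14 × 4/13 = 120/2730 = 4/91.

4/91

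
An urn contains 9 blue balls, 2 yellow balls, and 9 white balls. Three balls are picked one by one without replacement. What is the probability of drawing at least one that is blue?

P(no blue) = 11/20 × 10/19 × 9/18 = 990/6840 = 11/76.
P(at least one) = 1 − 11/76 = 65/76.

65/76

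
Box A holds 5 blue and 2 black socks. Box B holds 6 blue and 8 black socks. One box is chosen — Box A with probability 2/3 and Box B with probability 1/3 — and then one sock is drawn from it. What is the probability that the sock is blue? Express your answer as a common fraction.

13/21

From Box A: P(blue) = 5/7.
From Box B: P(blue) = 6/14.
Total probability = (2/3)(5/7) + (1/3)(6/14) = 13/21.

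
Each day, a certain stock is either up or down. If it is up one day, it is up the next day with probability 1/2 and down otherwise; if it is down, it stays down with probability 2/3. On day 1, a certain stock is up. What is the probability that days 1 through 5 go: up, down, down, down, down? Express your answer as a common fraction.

4/27

Day 1 is given. For each transition, use the conditional probability from the current state:
P(down | up) = 1/2; P(down | down) = 2/3; P(down | down) = 2/3; P(down | down) = 2/3.
P = 1/2 × 2/3 × 2/3 × 2/3 = 8/54 = 4/27.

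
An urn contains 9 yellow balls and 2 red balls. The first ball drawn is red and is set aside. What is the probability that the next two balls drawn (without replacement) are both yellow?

4/5

After the first draw, 9 of the remaining 10 balls are yellow.
P = 9/10 × 8/9 = 72/90 = 4/5.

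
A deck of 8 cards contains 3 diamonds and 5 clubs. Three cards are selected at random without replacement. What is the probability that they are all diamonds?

1/56

P(every draw is a diamond) = 3/8 × 2/7 × 1/6 = 6/336 = 1/56.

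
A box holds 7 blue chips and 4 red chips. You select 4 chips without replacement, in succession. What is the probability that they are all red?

1/330

P(all red) = 4/11 × 3/10 × 2/9 × 1/8 = 24/7920 = 1/330.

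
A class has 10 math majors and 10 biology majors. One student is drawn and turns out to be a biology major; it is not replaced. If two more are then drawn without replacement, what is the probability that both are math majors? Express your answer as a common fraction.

After the first draw, 10 of the remaining 19 students are math majors.
P = 10/19 × 9/18 = 90/342 = 5/19.

5/19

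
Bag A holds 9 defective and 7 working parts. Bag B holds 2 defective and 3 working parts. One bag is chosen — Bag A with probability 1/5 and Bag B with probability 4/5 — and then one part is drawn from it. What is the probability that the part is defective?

173/400

From Bag A: P(defective) = 9/16.
From Bag B: P(defective) = 2/5.
Total probability = (1/5)(9/16) + (4/5)(2/5) = 173/400.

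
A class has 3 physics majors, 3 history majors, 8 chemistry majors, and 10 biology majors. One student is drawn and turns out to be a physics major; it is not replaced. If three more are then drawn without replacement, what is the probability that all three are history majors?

After the first draw, 3 of the remaining 23 students are history majors.
P = 3/23 × 2/22 × 1/21 = 6/10626 = 1/1771.

1/1771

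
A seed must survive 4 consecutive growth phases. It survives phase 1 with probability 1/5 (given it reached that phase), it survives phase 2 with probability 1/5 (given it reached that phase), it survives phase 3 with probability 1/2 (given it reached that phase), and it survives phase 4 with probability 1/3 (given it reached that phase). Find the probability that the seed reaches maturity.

1/150

The events are sequential, so multiply the conditional probabilities:
P = 1/5 × 1/5 × 1/2 × 1/3 = 1/150.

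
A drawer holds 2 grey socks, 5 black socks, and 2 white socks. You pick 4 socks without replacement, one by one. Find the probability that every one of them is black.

5/126

P(every draw is black) = 5/9 × 4/8 × 3/7 × 2/6 = 120/3024 = 5/126.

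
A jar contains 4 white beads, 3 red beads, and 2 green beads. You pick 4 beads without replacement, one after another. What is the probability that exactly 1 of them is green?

5/9

One ordering (green drawn first) has probability 2/9 × 7/8 × 6/7 × 5/6 = 420/3024 = 5/36.
There are C(4,1) = 4 such orderings, each equally likely, so P = 4 × 5/36 = 5/9.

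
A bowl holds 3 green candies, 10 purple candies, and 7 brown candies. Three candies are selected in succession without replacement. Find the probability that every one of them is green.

P = 3/20 × 2/19 × 1/18 = 6/6840 = 1/1140.

1/1140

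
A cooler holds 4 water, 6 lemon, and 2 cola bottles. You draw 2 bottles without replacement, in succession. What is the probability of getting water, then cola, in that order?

Each draw changes the counts, so multiply the conditional probabilities along the sequence:
P = 4/12 × 2/11 = 8/132 = 2/33.

2/33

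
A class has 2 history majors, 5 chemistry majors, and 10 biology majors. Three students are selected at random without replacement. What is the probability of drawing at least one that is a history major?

P(no history majors) = 15/17 × 14/16 × 13/15 = 2730/4080 = 91/136.
P(at least one) = 1 − 91/136 = 45/136.

45/136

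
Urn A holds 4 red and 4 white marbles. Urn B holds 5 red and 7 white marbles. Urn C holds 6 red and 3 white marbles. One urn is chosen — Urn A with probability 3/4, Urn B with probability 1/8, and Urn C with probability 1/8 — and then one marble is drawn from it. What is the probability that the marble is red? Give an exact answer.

49/96

From Urn A: P(red) = 4/8.
From Urn B: P(red) = 5/12.
From Urn C: P(red) = 6/9.
Total probability = (3/4)(4/8) + (1/8)(5/12) + (1/8)(6/9) = 49/96.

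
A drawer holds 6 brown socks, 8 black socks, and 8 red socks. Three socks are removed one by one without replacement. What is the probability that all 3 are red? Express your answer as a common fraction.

P(every draw is red) = 8/22 × 7/21 × 6/20 = 336/9240 = 2/55.

2/55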